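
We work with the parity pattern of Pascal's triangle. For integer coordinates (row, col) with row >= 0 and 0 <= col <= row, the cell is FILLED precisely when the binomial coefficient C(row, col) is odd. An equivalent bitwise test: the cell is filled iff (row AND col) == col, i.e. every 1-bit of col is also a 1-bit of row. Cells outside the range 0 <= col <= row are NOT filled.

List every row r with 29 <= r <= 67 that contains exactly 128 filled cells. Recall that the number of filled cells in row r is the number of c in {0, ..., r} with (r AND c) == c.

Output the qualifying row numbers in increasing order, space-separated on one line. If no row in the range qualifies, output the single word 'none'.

Row r has 2^popcount(r) filled cells, so we need popcount(r) = log2(128) = 7.
Scan r = 29..67 and keep those with exactly 7 one-bits:
r=29=11101 popcount=4 -> skip
r=30=11110 popcount=4 -> skip
r=31=11111 popcount=5 -> skip
r=32=100000 popcount=1 -> skip
r=33=100001 popcount=2 -> skip
r=34=100010 popcount=2 -> skip
r=35=100011 popcount=3 -> skip
r=36=100100 popcount=2 -> skip
r=37=100101 popcount=3 -> skip
r=38=100110 popcount=3 -> skip
r=39=100111 popcount=4 -> skip
r=40=101000 popcount=2 -> skip
r=41=101001 popcount=3 -> skip
r=42=101010 popcount=3 -> skip
r=43=101011 popcount=4 -> skip
r=44=101100 popcount=3 -> skip
r=45=101101 popcount=4 -> skip
r=46=101110 popcount=4 -> skip
r=47=101111 popcount=5 -> skip
r=48=110000 popcount=2 -> skip
r=49=110001 popcount=3 -> skip
r=50=110010 popcount=3 -> skip
r=51=110011 popcount=4 -> skip
r=52=110100 popcount=3 -> skip
r=53=110101 popcount=4 -> skip
r=54=110110 popcount=4 -> skip
r=55=110111 popcount=5 -> skip
r=56=111000 popcount=3 -> skip
r=57=111001 popcount=4 -> skip
r=58=111010 popcount=4 -> skip
r=59=111011 popcount=5 -> skip
r=60=111100 popcount=4 -> skip
r=61=111101 popcount=5 -> skip
r=62=111110 popcount=5 -> skip
r=63=111111 popcount=6 -> skip
r=64=1000000 popcount=1 -> skip
r=65=1000001 popcount=2 -> skip
r=66=1000010 popcount=2 -> skip
r=67=1000011 popcount=3 -> skip
Kept rows: none

Answer: none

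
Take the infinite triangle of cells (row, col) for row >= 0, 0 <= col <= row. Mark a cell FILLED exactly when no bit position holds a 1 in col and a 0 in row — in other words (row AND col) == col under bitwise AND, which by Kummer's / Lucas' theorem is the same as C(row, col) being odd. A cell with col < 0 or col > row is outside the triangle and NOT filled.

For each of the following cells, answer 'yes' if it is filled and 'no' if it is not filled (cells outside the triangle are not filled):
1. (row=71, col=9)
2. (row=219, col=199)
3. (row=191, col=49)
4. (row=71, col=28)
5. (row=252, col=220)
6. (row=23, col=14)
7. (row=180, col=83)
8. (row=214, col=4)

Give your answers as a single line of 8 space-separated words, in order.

Answer: no no yes no yes no no yes

Derivation:
(71,9): row=0b1000111, col=0b1001, row AND col = 0b1 = 1; 1 != 9 -> empty
(219,199): row=0b11011011, col=0b11000111, row AND col = 0b11000011 = 195; 195 != 199 -> empty
(191,49): row=0b10111111, col=0b110001, row AND col = 0b110001 = 49; 49 == 49 -> filled
(71,28): row=0b1000111, col=0b11100, row AND col = 0b100 = 4; 4 != 28 -> empty
(252,220): row=0b11111100, col=0b11011100, row AND col = 0b11011100 = 220; 220 == 220 -> filled
(23,14): row=0b10111, col=0b1110, row AND col = 0b110 = 6; 6 != 14 -> empty
(180,83): row=0b10110100, col=0b1010011, row AND col = 0b10000 = 16; 16 != 83 -> empty
(214,4): row=0b11010110, col=0b100, row AND col = 0b100 = 4; 4 == 4 -> filled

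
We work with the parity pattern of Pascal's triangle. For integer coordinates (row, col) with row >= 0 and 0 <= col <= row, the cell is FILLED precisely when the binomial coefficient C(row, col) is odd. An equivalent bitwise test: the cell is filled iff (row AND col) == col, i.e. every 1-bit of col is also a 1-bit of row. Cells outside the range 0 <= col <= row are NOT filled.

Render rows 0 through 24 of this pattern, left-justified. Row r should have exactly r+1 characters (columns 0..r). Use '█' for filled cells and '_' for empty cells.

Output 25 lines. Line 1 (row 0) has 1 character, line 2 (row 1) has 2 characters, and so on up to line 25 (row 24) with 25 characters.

Answer: █
██
█_█
████
█___█
██__██
█_█_█_█
████████
█_______█
██______██
█_█_____█_█
████____████
█___█___█___█
██__██__██__██
█_█_█_█_█_█_█_█
████████████████
█_______________█
██______________██
█_█_____________█_█
████____________████
█___█___________█___█
██__██__________██__██
█_█_█_█_________█_█_█_█
████████________████████
█_______█_______█_______█

Derivation:
r0=0: █
r1=1: ██
r2=10: █_█
r3=11: ████
r4=100: █___█
r5=101: ██__██
r6=110: █_█_█_█
r7=111: ████████
r8=1000: █_______█
r9=1001: ██______██
r10=1010: █_█_____█_█
r11=1011: ████____████
r12=1100: █___█___█___█
r13=1101: ██__██__██__██
r14=1110: █_█_█_█_█_█_█_█
r15=1111: ████████████████
r16=10000: █_______________█
r17=10001: ██______________██
r18=10010: █_█_____________█_█
r19=10011: ████____________████
r20=10100: █___█___________█___█
r21=10101: ██__██__________██__██
r22=10110: █_█_█_█_________█_█_█_█
r23=10111: ████████________████████
r24=11000: █_______█_______█_______█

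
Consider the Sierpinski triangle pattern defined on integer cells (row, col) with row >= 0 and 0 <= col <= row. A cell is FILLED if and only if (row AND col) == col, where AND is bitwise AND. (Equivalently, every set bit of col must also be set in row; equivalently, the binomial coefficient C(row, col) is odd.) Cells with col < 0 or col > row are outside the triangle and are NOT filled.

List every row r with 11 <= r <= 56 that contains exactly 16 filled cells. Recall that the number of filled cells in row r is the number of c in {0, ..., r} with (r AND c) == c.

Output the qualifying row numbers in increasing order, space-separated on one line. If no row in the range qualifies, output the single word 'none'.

Answer: 15 23 27 29 30 39 43 45 46 51 53 54

Derivation:
Row r has 2^popcount(r) filled cells, so we need popcount(r) = log2(16) = 4.
Scan r = 11..56 and keep those with exactly 4 one-bits:
r=11=1011 popcount=3 -> skip
r=12=1100 popcount=2 -> skip
r=13=1101 popcount=3 -> skip
r=14=1110 popcount=3 -> skip
r=15=1111 popcount=4 -> KEEP
r=16=10000 popcount=1 -> skip
r=17=10001 popcount=2 -> skip
r=18=10010 popcount=2 -> skip
r=19=10011 popcount=3 -> skip
r=20=10100 popcount=2 -> skip
r=21=10101 popcount=3 -> skip
r=22=10110 popcount=3 -> skip
r=23=10111 popcount=4 -> KEEP
r=24=11000 popcount=2 -> skip
r=25=11001 popcount=3 -> skip
r=26=11010 popcount=3 -> skip
r=27=11011 popcount=4 -> KEEP
r=28=11100 popcount=3 -> skip
r=29=11101 popcount=4 -> KEEP
r=30=11110 popcount=4 -> KEEP
r=31=11111 popcount=5 -> skip
r=32=100000 popcount=1 -> skip
r=33=100001 popcount=2 -> skip
r=34=100010 popcount=2 -> skip
r=35=100011 popcount=3 -> skip
r=36=100100 popcount=2 -> skip
r=37=100101 popcount=3 -> skip
r=38=100110 popcount=3 -> skip
r=39=100111 popcount=4 -> KEEP
r=40=101000 popcount=2 -> skip
r=41=101001 popcount=3 -> skip
r=42=101010 popcount=3 -> skip
r=43=101011 popcount=4 -> KEEP
r=44=101100 popcount=3 -> skip
r=45=101101 popcount=4 -> KEEP
r=46=101110 popcount=4 -> KEEP
r=47=101111 popcount=5 -> skip
r=48=110000 popcount=2 -> skip
r=49=110001 popcount=3 -> skip
r=50=110010 popcount=3 -> skip
r=51=110011 popcount=4 -> KEEP
r=52=110100 popcount=3 -> skip
r=53=110101 popcount=4 -> KEEP
r=54=110110 popcount=4 -> KEEP
r=55=110111 popcount=5 -> skip
r=56=111000 popcount=3 -> skip
Kept rows: 15 23 27 29 30 39 43 45 46 51 53 54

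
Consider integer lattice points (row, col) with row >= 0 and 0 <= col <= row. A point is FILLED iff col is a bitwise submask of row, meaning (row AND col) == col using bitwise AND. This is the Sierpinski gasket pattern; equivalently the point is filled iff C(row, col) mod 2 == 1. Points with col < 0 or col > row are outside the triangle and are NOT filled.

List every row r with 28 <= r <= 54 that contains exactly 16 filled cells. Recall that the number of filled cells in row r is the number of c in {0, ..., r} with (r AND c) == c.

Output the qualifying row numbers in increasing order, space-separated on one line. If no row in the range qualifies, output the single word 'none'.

Row r has 2^popcount(r) filled cells, so we need popcount(r) = log2(16) = 4.
Scan r = 28..54 and keep those with exactly 4 one-bits:
r=28=11100 popcount=3 -> skip
r=29=11101 popcount=4 -> KEEP
r=30=11110 popcount=4 -> KEEP
r=31=11111 popcount=5 -> skip
r=32=100000 popcount=1 -> skip
r=33=100001 popcount=2 -> skip
r=34=100010 popcount=2 -> skip
r=35=100011 popcount=3 -> skip
r=36=100100 popcount=2 -> skip
r=37=100101 popcount=3 -> skip
r=38=100110 popcount=3 -> skip
r=39=100111 popcount=4 -> KEEP
r=40=101000 popcount=2 -> skip
r=41=101001 popcount=3 -> skip
r=42=101010 popcount=3 -> skip
r=43=101011 popcount=4 -> KEEP
r=44=101100 popcount=3 -> skip
r=45=101101 popcount=4 -> KEEP
r=46=101110 popcount=4 -> KEEP
r=47=101111 popcount=5 -> skip
r=48=110000 popcount=2 -> skip
r=49=110001 popcount=3 -> skip
r=50=110010 popcount=3 -> skip
r=51=110011 popcount=4 -> KEEP
r=52=110100 popcount=3 -> skip
r=53=110101 popcount=4 -> KEEP
r=54=110110 popcount=4 -> KEEP
Kept rows: 29 30 39 43 45 46 51 53 54

Answer: 29 30 39 43 45 46 51 53 54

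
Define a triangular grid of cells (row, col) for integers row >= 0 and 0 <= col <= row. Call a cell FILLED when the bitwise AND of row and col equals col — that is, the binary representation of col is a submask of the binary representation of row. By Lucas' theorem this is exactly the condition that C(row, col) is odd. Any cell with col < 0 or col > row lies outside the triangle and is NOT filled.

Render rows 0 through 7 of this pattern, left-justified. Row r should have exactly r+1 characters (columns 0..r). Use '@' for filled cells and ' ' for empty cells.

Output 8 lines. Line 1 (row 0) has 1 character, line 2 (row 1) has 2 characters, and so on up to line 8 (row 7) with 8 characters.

Answer: @
@@
@ @
@@@@
@   @
@@  @@
@ @ @ @
@@@@@@@@

Derivation:
r0=0: @
r1=1: @@
r2=10: @ @
r3=11: @@@@
r4=100: @   @
r5=101: @@  @@
r6=110: @ @ @ @
r7=111: @@@@@@@@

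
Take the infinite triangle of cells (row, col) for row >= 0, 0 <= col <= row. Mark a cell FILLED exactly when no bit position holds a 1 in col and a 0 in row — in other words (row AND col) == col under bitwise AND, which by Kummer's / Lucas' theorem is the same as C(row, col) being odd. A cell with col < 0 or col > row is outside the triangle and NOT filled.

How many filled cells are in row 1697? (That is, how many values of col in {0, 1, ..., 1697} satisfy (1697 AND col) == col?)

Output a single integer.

1697 in binary = 11010100001
popcount(1697) = number of 1-bits in 11010100001 = 5
A col c satisfies (1697 AND c) == c iff every set bit of c is also set in 1697; each of the 5 set bits of 1697 can independently be on or off in c.
count = 2^5 = 32

Answer: 32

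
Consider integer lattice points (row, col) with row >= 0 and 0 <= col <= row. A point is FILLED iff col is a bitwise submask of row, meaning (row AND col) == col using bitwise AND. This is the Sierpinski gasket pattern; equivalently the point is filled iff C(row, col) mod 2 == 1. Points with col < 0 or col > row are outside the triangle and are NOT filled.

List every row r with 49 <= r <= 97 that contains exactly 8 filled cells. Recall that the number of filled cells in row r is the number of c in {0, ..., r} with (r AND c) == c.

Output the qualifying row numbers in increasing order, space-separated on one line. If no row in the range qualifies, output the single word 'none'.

Row r has 2^popcount(r) filled cells, so we need popcount(r) = log2(8) = 3.
Scan r = 49..97 and keep those with exactly 3 one-bits:
r=49=110001 popcount=3 -> KEEP
r=50=110010 popcount=3 -> KEEP
r=51=110011 popcount=4 -> skip
r=52=110100 popcount=3 -> KEEP
r=53=110101 popcount=4 -> skip
r=54=110110 popcount=4 -> skip
r=55=110111 popcount=5 -> skip
r=56=111000 popcount=3 -> KEEP
r=57=111001 popcount=4 -> skip
r=58=111010 popcount=4 -> skip
r=59=111011 popcount=5 -> skip
r=60=111100 popcount=4 -> skip
r=61=111101 popcount=5 -> skip
r=62=111110 popcount=5 -> skip
r=63=111111 popcount=6 -> skip
r=64=1000000 popcount=1 -> skip
r=65=1000001 popcount=2 -> skip
r=66=1000010 popcount=2 -> skip
r=67=1000011 popcount=3 -> KEEP
r=68=1000100 popcount=2 -> skip
r=69=1000101 popcount=3 -> KEEP
r=70=1000110 popcount=3 -> KEEP
r=71=1000111 popcount=4 -> skip
r=72=1001000 popcount=2 -> skip
r=73=1001001 popcount=3 -> KEEP
r=74=1001010 popcount=3 -> KEEP
r=75=1001011 popcount=4 -> skip
r=76=1001100 popcount=3 -> KEEP
r=77=1001101 popcount=4 -> skip
r=78=1001110 popcount=4 -> skip
r=79=1001111 popcount=5 -> skip
r=80=1010000 popcount=2 -> skip
r=81=1010001 popcount=3 -> KEEP
r=82=1010010 popcount=3 -> KEEP
r=83=1010011 popcount=4 -> skip
r=84=1010100 popcount=3 -> KEEP
r=85=1010101 popcount=4 -> skip
r=86=1010110 popcount=4 -> skip
r=87=1010111 popcount=5 -> skip
r=88=1011000 popcount=3 -> KEEP
r=89=1011001 popcount=4 -> skip
r=90=1011010 popcount=4 -> skip
r=91=1011011 popcount=5 -> skip
r=92=1011100 popcount=4 -> skip
r=93=1011101 popcount=5 -> skip
r=94=1011110 popcount=5 -> skip
r=95=1011111 popcount=6 -> skip
r=96=1100000 popcount=2 -> skip
r=97=1100001 popcount=3 -> KEEP
Kept rows: 49 50 52 56 67 69 70 73 74 76 81 82 84 88 97

Answer: 49 50 52 56 67 69 70 73 74 76 81 82 84 88 97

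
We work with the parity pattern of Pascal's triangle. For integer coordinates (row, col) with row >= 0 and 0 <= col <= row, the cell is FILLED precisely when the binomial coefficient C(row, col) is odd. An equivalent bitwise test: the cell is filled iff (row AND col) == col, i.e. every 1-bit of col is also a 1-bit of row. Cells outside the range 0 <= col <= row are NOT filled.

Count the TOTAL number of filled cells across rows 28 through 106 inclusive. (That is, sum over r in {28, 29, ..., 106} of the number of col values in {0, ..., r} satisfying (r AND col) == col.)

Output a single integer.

Answer: 1192

Derivation:
r28=11100 pc3: +8 =8
r29=11101 pc4: +16 =24
r30=11110 pc4: +16 =40
r31=11111 pc5: +32 =72
r32=100000 pc1: +2 =74
r33=100001 pc2: +4 =78
r34=100010 pc2: +4 =82
r35=100011 pc3: +8 =90
r36=100100 pc2: +4 =94
r37=100101 pc3: +8 =102
r38=100110 pc3: +8 =110
r39=100111 pc4: +16 =126
r40=101000 pc2: +4 =130
r41=101001 pc3: +8 =138
r42=101010 pc3: +8 =146
r43=101011 pc4: +16 =162
r44=101100 pc3: +8 =170
r45=101101 pc4: +16 =186
r46=101110 pc4: +16 =202
r47=101111 pc5: +32 =234
r48=110000 pc2: +4 =238
r49=110001 pc3: +8 =246
r50=110010 pc3: +8 =254
r51=110011 pc4: +16 =270
r52=110100 pc3: +8 =278
r53=110101 pc4: +16 =294
r54=110110 pc4: +16 =310
r55=110111 pc5: +32 =342
r56=111000 pc3: +8 =350
r57=111001 pc4: +16 =366
r58=111010 pc4: +16 =382
r59=111011 pc5: +32 =414
r60=111100 pc4: +16 =430
r61=111101 pc5: +32 =462
r62=111110 pc5: +32 =494
r63=111111 pc6: +64 =558
r64=1000000 pc1: +2 =560
r65=1000001 pc2: +4 =564
r66=1000010 pc2: +4 =568
r67=1000011 pc3: +8 =576
r68=1000100 pc2: +4 =580
r69=1000101 pc3: +8 =588
r70=1000110 pc3: +8 =596
r71=1000111 pc4: +16 =612
r72=1001000 pc2: +4 =616
r73=1001001 pc3: +8 =624
r74=1001010 pc3: +8 =632
r75=1001011 pc4: +16 =648
r76=1001100 pc3: +8 =656
r77=1001101 pc4: +16 =672
r78=1001110 pc4: +16 =688
r79=1001111 pc5: +32 =720
r80=1010000 pc2: +4 =724
r81=1010001 pc3: +8 =732
r82=1010010 pc3: +8 =740
r83=1010011 pc4: +16 =756
r84=1010100 pc3: +8 =764
r85=1010101 pc4: +16 =780
r86=1010110 pc4: +16 =796
r87=1010111 pc5: +32 =828
r88=1011000 pc3: +8 =836
r89=1011001 pc4: +16 =852
r90=1011010 pc4: +16 =868
r91=1011011 pc5: +32 =900
r92=1011100 pc4: +16 =916
r93=1011101 pc5: +32 =948
r94=1011110 pc5: +32 =980
r95=1011111 pc6: +64 =1044
r96=1100000 pc2: +4 =1048
r97=1100001 pc3: +8 =1056
r98=1100010 pc3: +8 =1064
r99=1100011 pc4: +16 =1080
r100=1100100 pc3: +8 =1088
r101=1100101 pc4: +16 =1104
r102=1100110 pc4: +16 =1120
r103=1100111 pc5: +32 =1152
r104=1101000 pc3: +8 =1160
r105=1101001 pc4: +16 =1176
r106=1101010 pc4: +16 =1192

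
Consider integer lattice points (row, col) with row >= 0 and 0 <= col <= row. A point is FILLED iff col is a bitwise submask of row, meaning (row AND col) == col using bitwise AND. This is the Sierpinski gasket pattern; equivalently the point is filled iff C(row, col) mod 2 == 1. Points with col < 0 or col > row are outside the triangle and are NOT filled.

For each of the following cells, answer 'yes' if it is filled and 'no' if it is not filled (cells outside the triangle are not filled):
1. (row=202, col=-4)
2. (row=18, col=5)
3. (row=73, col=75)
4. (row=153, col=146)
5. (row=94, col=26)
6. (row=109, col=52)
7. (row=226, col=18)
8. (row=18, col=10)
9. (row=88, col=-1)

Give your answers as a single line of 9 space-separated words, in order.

Answer: no no no no yes no no no no

Derivation:
(202,-4): col outside [0, 202] -> not filled
(18,5): row=0b10010, col=0b101, row AND col = 0b0 = 0; 0 != 5 -> empty
(73,75): col outside [0, 73] -> not filled
(153,146): row=0b10011001, col=0b10010010, row AND col = 0b10010000 = 144; 144 != 146 -> empty
(94,26): row=0b1011110, col=0b11010, row AND col = 0b11010 = 26; 26 == 26 -> filled
(109,52): row=0b1101101, col=0b110100, row AND col = 0b100100 = 36; 36 != 52 -> empty
(226,18): row=0b11100010, col=0b10010, row AND col = 0b10 = 2; 2 != 18 -> empty
(18,10): row=0b10010, col=0b1010, row AND col = 0b10 = 2; 2 != 10 -> empty
(88,-1): col outside [0, 88] -> not filled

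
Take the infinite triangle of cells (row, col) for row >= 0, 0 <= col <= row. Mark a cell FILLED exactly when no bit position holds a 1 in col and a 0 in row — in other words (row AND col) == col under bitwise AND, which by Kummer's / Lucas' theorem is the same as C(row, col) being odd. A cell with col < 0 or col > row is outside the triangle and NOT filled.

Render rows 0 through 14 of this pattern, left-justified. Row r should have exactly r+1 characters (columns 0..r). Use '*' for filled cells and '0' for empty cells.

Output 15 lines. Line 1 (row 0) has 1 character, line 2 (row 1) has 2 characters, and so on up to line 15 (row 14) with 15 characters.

r0=0: *
r1=1: **
r2=10: *0*
r3=11: ****
r4=100: *000*
r5=101: **00**
r6=110: *0*0*0*
r7=111: ********
r8=1000: *0000000*
r9=1001: **000000**
r10=1010: *0*00000*0*
r11=1011: ****0000****
r12=1100: *000*000*000*
r13=1101: **00**00**00**
r14=1110: *0*0*0*0*0*0*0*

Answer: *
**
*0*
****
*000*
**00**
*0*0*0*
********
*0000000*
**000000**
*0*00000*0*
****0000****
*000*000*000*
**00**00**00**
*0*0*0*0*0*0*0*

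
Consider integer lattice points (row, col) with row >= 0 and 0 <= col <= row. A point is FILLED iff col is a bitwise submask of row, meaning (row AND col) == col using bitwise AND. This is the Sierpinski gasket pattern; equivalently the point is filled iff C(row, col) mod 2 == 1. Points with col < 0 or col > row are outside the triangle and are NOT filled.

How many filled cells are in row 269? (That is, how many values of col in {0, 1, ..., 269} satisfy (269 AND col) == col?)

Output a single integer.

Answer: 16

Derivation:
269 in binary = 100001101
popcount(269) = number of 1-bits in 100001101 = 4
A col c satisfies (269 AND c) == c iff every set bit of c is also set in 269; each of the 4 set bits of 269 can independently be on or off in c.
count = 2^4 = 16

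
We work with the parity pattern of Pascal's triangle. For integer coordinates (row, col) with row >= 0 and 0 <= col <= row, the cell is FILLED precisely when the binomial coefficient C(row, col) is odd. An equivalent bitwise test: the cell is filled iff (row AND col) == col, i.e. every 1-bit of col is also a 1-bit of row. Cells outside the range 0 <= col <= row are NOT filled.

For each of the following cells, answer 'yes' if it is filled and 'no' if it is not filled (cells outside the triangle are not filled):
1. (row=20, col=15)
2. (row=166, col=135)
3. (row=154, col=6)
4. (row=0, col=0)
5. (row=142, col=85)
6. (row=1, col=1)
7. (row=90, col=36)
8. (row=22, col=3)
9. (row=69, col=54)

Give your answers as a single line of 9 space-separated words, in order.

(20,15): row=0b10100, col=0b1111, row AND col = 0b100 = 4; 4 != 15 -> empty
(166,135): row=0b10100110, col=0b10000111, row AND col = 0b10000110 = 134; 134 != 135 -> empty
(154,6): row=0b10011010, col=0b110, row AND col = 0b10 = 2; 2 != 6 -> empty
(0,0): row=0b0, col=0b0, row AND col = 0b0 = 0; 0 == 0 -> filled
(142,85): row=0b10001110, col=0b1010101, row AND col = 0b100 = 4; 4 != 85 -> empty
(1,1): row=0b1, col=0b1, row AND col = 0b1 = 1; 1 == 1 -> filled
(90,36): row=0b1011010, col=0b100100, row AND col = 0b0 = 0; 0 != 36 -> empty
(22,3): row=0b10110, col=0b11, row AND col = 0b10 = 2; 2 != 3 -> empty
(69,54): row=0b1000101, col=0b110110, row AND col = 0b100 = 4; 4 != 54 -> empty

Answer: no no no yes no yes no no no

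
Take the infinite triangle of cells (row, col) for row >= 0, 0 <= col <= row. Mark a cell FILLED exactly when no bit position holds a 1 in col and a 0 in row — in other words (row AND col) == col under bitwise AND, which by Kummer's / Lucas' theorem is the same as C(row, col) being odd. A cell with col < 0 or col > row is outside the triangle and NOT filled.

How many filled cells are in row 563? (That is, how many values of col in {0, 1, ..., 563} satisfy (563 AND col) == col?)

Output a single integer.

563 in binary = 1000110011
popcount(563) = number of 1-bits in 1000110011 = 5
A col c satisfies (563 AND c) == c iff every set bit of c is also set in 563; each of the 5 set bits of 563 can independently be on or off in c.
count = 2^5 = 32

Answer: 32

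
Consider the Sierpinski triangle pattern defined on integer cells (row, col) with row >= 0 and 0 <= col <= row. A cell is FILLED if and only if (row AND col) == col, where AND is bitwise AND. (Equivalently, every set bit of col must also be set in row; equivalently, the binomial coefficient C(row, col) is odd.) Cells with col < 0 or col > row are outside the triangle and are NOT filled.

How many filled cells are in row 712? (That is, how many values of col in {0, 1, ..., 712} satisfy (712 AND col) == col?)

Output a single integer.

712 in binary = 1011001000
popcount(712) = number of 1-bits in 1011001000 = 4
A col c satisfies (712 AND c) == c iff every set bit of c is also set in 712; each of the 4 set bits of 712 can independently be on or off in c.
count = 2^4 = 16

Answer: 16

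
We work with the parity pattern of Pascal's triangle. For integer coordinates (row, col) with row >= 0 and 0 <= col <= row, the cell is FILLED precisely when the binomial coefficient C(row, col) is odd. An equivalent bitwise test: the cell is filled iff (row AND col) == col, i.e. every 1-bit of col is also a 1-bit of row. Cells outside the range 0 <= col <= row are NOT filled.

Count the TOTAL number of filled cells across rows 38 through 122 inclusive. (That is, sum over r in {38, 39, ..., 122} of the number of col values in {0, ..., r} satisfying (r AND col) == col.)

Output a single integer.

r38=100110 pc3: +8 =8
r39=100111 pc4: +16 =24
r40=101000 pc2: +4 =28
r41=101001 pc3: +8 =36
r42=101010 pc3: +8 =44
r43=101011 pc4: +16 =60
r44=101100 pc3: +8 =68
r45=101101 pc4: +16 =84
r46=101110 pc4: +16 =100
r47=101111 pc5: +32 =132
r48=110000 pc2: +4 =136
r49=110001 pc3: +8 =144
r50=110010 pc3: +8 =152
r51=110011 pc4: +16 =168
r52=110100 pc3: +8 =176
r53=110101 pc4: +16 =192
r54=110110 pc4: +16 =208
r55=110111 pc5: +32 =240
r56=111000 pc3: +8 =248
r57=111001 pc4: +16 =264
r58=111010 pc4: +16 =280
r59=111011 pc5: +32 =312
r60=111100 pc4: +16 =328
r61=111101 pc5: +32 =360
r62=111110 pc5: +32 =392
r63=111111 pc6: +64 =456
r64=1000000 pc1: +2 =458
r65=1000001 pc2: +4 =462
r66=1000010 pc2: +4 =466
r67=1000011 pc3: +8 =474
r68=1000100 pc2: +4 =478
r69=1000101 pc3: +8 =486
r70=1000110 pc3: +8 =494
r71=1000111 pc4: +16 =510
r72=1001000 pc2: +4 =514
r73=1001001 pc3: +8 =522
r74=1001010 pc3: +8 =530
r75=1001011 pc4: +16 =546
r76=1001100 pc3: +8 =554
r77=1001101 pc4: +16 =570
r78=1001110 pc4: +16 =586
r79=1001111 pc5: +32 =618
r80=1010000 pc2: +4 =622
r81=1010001 pc3: +8 =630
r82=1010010 pc3: +8 =638
r83=1010011 pc4: +16 =654
r84=1010100 pc3: +8 =662
r85=1010101 pc4: +16 =678
r86=1010110 pc4: +16 =694
r87=1010111 pc5: +32 =726
r88=1011000 pc3: +8 =734
r89=1011001 pc4: +16 =750
r90=1011010 pc4: +16 =766
r91=1011011 pc5: +32 =798
r92=1011100 pc4: +16 =814
r93=1011101 pc5: +32 =846
r94=1011110 pc5: +32 =878
r95=1011111 pc6: +64 =942
r96=1100000 pc2: +4 =946
r97=1100001 pc3: +8 =954
r98=1100010 pc3: +8 =962
r99=1100011 pc4: +16 =978
r100=1100100 pc3: +8 =986
r101=1100101 pc4: +16 =1002
r102=1100110 pc4: +16 =1018
r103=1100111 pc5: +32 =1050
r104=1101000 pc3: +8 =1058
r105=1101001 pc4: +16 =1074
r106=1101010 pc4: +16 =1090
r107=1101011 pc5: +32 =1122
r108=1101100 pc4: +16 =1138
r109=1101101 pc5: +32 =1170
r110=1101110 pc5: +32 =1202
r111=1101111 pc6: +64 =1266
r112=1110000 pc3: +8 =1274
r113=1110001 pc4: +16 =1290
r114=1110010 pc4: +16 =1306
r115=1110011 pc5: +32 =1338
r116=1110100 pc4: +16 =1354
r117=1110101 pc5: +32 =1386
r118=1110110 pc5: +32 =1418
r119=1110111 pc6: +64 =1482
r120=1111000 pc4: +16 =1498
r121=1111001 pc5: +32 =1530
r122=1111010 pc5: +32 =1562

Answer: 1562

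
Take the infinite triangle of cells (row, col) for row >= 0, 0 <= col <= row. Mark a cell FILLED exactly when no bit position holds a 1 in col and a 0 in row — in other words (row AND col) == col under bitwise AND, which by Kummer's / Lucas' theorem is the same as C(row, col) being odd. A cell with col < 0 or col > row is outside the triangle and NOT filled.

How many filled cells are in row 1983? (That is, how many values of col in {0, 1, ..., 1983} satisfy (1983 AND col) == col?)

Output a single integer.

1983 in binary = 11110111111
popcount(1983) = number of 1-bits in 11110111111 = 10
A col c satisfies (1983 AND c) == c iff every set bit of c is also set in 1983; each of the 10 set bits of 1983 can independently be on or off in c.
count = 2^10 = 1024

Answer: 1024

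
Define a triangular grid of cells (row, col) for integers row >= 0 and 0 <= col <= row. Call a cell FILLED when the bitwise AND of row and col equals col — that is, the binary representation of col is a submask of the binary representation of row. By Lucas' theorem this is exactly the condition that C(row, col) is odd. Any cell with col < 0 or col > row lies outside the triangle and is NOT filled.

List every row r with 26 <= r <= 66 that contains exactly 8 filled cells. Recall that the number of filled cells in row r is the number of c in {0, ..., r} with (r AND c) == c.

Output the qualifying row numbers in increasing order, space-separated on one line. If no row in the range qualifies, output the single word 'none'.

Row r has 2^popcount(r) filled cells, so we need popcount(r) = log2(8) = 3.
Scan r = 26..66 and keep those with exactly 3 one-bits:
r=26=11010 popcount=3 -> KEEP
r=27=11011 popcount=4 -> skip
r=28=11100 popcount=3 -> KEEP
r=29=11101 popcount=4 -> skip
r=30=11110 popcount=4 -> skip
r=31=11111 popcount=5 -> skip
r=32=100000 popcount=1 -> skip
r=33=100001 popcount=2 -> skip
r=34=100010 popcount=2 -> skip
r=35=100011 popcount=3 -> KEEP
r=36=100100 popcount=2 -> skip
r=37=100101 popcount=3 -> KEEP
r=38=100110 popcount=3 -> KEEP
r=39=100111 popcount=4 -> skip
r=40=101000 popcount=2 -> skip
r=41=101001 popcount=3 -> KEEP
r=42=101010 popcount=3 -> KEEP
r=43=101011 popcount=4 -> skip
r=44=101100 popcount=3 -> KEEP
r=45=101101 popcount=4 -> skip
r=46=101110 popcount=4 -> skip
r=47=101111 popcount=5 -> skip
r=48=110000 popcount=2 -> skip
r=49=110001 popcount=3 -> KEEP
r=50=110010 popcount=3 -> KEEP
r=51=110011 popcount=4 -> skip
r=52=110100 popcount=3 -> KEEP
r=53=110101 popcount=4 -> skip
r=54=110110 popcount=4 -> skip
r=55=110111 popcount=5 -> skip
r=56=111000 popcount=3 -> KEEP
r=57=111001 popcount=4 -> skip
r=58=111010 popcount=4 -> skip
r=59=111011 popcount=5 -> skip
r=60=111100 popcount=4 -> skip
r=61=111101 popcount=5 -> skip
r=62=111110 popcount=5 -> skip
r=63=111111 popcount=6 -> skip
r=64=1000000 popcount=1 -> skip
r=65=1000001 popcount=2 -> skip
r=66=1000010 popcount=2 -> skip
Kept rows: 26 28 35 37 38 41 42 44 49 50 52 56

Answer: 26 28 35 37 38 41 42 44 49 50 52 56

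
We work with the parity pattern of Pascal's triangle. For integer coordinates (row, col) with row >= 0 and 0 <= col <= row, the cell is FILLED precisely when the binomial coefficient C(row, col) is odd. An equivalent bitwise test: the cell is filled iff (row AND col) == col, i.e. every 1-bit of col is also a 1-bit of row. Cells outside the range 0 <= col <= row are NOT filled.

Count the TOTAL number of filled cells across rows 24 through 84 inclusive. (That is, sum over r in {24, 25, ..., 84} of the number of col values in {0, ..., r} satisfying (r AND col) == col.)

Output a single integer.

r24=11000 pc2: +4 =4
r25=11001 pc3: +8 =12
r26=11010 pc3: +8 =20
r27=11011 pc4: +16 =36
r28=11100 pc3: +8 =44
r29=11101 pc4: +16 =60
r30=11110 pc4: +16 =76
r31=11111 pc5: +32 =108
r32=100000 pc1: +2 =110
r33=100001 pc2: +4 =114
r34=100010 pc2: +4 =118
r35=100011 pc3: +8 =126
r36=100100 pc2: +4 =130
r37=100101 pc3: +8 =138
r38=100110 pc3: +8 =146
r39=100111 pc4: +16 =162
r40=101000 pc2: +4 =166
r41=101001 pc3: +8 =174
r42=101010 pc3: +8 =182
r43=101011 pc4: +16 =198
r44=101100 pc3: +8 =206
r45=101101 pc4: +16 =222
r46=101110 pc4: +16 =238
r47=101111 pc5: +32 =270
r48=110000 pc2: +4 =274
r49=110001 pc3: +8 =282
r50=110010 pc3: +8 =290
r51=110011 pc4: +16 =306
r52=110100 pc3: +8 =314
r53=110101 pc4: +16 =330
r54=110110 pc4: +16 =346
r55=110111 pc5: +32 =378
r56=111000 pc3: +8 =386
r57=111001 pc4: +16 =402
r58=111010 pc4: +16 =418
r59=111011 pc5: +32 =450
r60=111100 pc4: +16 =466
r61=111101 pc5: +32 =498
r62=111110 pc5: +32 =530
r63=111111 pc6: +64 =594
r64=1000000 pc1: +2 =596
r65=1000001 pc2: +4 =600
r66=1000010 pc2: +4 =604
r67=1000011 pc3: +8 =612
r68=1000100 pc2: +4 =616
r69=1000101 pc3: +8 =624
r70=1000110 pc3: +8 =632
r71=1000111 pc4: +16 =648
r72=1001000 pc2: +4 =652
r73=1001001 pc3: +8 =660
r74=1001010 pc3: +8 =668
r75=1001011 pc4: +16 =684
r76=1001100 pc3: +8 =692
r77=1001101 pc4: +16 =708
r78=1001110 pc4: +16 =724
r79=1001111 pc5: +32 =756
r80=1010000 pc2: +4 =760
r81=1010001 pc3: +8 =768
r82=1010010 pc3: +8 =776
r83=1010011 pc4: +16 =792
r84=1010100 pc3: +8 =800

Answer: 800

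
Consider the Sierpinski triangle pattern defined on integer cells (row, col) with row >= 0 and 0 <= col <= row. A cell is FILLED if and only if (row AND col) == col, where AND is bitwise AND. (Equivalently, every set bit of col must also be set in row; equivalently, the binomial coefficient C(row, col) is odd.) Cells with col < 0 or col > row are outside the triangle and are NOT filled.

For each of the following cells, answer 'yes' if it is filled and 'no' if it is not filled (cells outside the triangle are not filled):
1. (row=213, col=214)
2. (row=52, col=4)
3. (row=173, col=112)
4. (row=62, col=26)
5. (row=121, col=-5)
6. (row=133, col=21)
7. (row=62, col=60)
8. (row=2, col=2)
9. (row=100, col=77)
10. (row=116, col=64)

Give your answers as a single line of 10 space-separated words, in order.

(213,214): col outside [0, 213] -> not filled
(52,4): row=0b110100, col=0b100, row AND col = 0b100 = 4; 4 == 4 -> filled
(173,112): row=0b10101101, col=0b1110000, row AND col = 0b100000 = 32; 32 != 112 -> empty
(62,26): row=0b111110, col=0b11010, row AND col = 0b11010 = 26; 26 == 26 -> filled
(121,-5): col outside [0, 121] -> not filled
(133,21): row=0b10000101, col=0b10101, row AND col = 0b101 = 5; 5 != 21 -> empty
(62,60): row=0b111110, col=0b111100, row AND col = 0b111100 = 60; 60 == 60 -> filled
(2,2): row=0b10, col=0b10, row AND col = 0b10 = 2; 2 == 2 -> filled
(100,77): row=0b1100100, col=0b1001101, row AND col = 0b1000100 = 68; 68 != 77 -> empty
(116,64): row=0b1110100, col=0b1000000, row AND col = 0b1000000 = 64; 64 == 64 -> filled

Answer: no yes no yes no no yes yes no yes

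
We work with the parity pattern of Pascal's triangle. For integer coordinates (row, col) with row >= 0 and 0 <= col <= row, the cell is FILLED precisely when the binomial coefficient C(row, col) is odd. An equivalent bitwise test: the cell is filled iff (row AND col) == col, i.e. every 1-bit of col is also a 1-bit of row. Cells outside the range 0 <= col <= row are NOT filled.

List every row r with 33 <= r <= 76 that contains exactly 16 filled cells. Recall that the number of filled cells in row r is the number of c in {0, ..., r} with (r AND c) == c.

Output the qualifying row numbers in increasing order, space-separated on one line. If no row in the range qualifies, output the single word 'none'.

Row r has 2^popcount(r) filled cells, so we need popcount(r) = log2(16) = 4.
Scan r = 33..76 and keep those with exactly 4 one-bits:
r=33=100001 popcount=2 -> skip
r=34=100010 popcount=2 -> skip
r=35=100011 popcount=3 -> skip
r=36=100100 popcount=2 -> skip
r=37=100101 popcount=3 -> skip
r=38=100110 popcount=3 -> skip
r=39=100111 popcount=4 -> KEEP
r=40=101000 popcount=2 -> skip
r=41=101001 popcount=3 -> skip
r=42=101010 popcount=3 -> skip
r=43=101011 popcount=4 -> KEEP
r=44=101100 popcount=3 -> skip
r=45=101101 popcount=4 -> KEEP
r=46=101110 popcount=4 -> KEEP
r=47=101111 popcount=5 -> skip
r=48=110000 popcount=2 -> skip
r=49=110001 popcount=3 -> skip
r=50=110010 popcount=3 -> skip
r=51=110011 popcount=4 -> KEEP
r=52=110100 popcount=3 -> skip
r=53=110101 popcount=4 -> KEEP
r=54=110110 popcount=4 -> KEEP
r=55=110111 popcount=5 -> skip
r=56=111000 popcount=3 -> skip
r=57=111001 popcount=4 -> KEEP
r=58=111010 popcount=4 -> KEEP
r=59=111011 popcount=5 -> skip
r=60=111100 popcount=4 -> KEEP
r=61=111101 popcount=5 -> skip
r=62=111110 popcount=5 -> skip
r=63=111111 popcount=6 -> skip
r=64=1000000 popcount=1 -> skip
r=65=1000001 popcount=2 -> skip
r=66=1000010 popcount=2 -> skip
r=67=1000011 popcount=3 -> skip
r=68=1000100 popcount=2 -> skip
r=69=1000101 popcount=3 -> skip
r=70=1000110 popcount=3 -> skip
r=71=1000111 popcount=4 -> KEEP
r=72=1001000 popcount=2 -> skip
r=73=1001001 popcount=3 -> skip
r=74=1001010 popcount=3 -> skip
r=75=1001011 popcount=4 -> KEEP
r=76=1001100 popcount=3 -> skip
Kept rows: 39 43 45 46 51 53 54 57 58 60 71 75

Answer: 39 43 45 46 51 53 54 57 58 60 71 75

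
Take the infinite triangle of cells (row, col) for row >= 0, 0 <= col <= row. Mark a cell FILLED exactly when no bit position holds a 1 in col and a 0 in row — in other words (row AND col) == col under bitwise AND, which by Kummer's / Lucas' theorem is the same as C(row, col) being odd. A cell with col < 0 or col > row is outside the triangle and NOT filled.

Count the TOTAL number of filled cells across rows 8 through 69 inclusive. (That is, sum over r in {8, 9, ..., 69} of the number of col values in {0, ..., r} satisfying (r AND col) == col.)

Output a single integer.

Answer: 732

Derivation:
r8=1000 pc1: +2 =2
r9=1001 pc2: +4 =6
r10=1010 pc2: +4 =10
r11=1011 pc3: +8 =18
r12=1100 pc2: +4 =22
r13=1101 pc3: +8 =30
r14=1110 pc3: +8 =38
r15=1111 pc4: +16 =54
r16=10000 pc1: +2 =56
r17=10001 pc2: +4 =60
r18=10010 pc2: +4 =64
r19=10011 pc3: +8 =72
r20=10100 pc2: +4 =76
r21=10101 pc3: +8 =84
r22=10110 pc3: +8 =92
r23=10111 pc4: +16 =108
r24=11000 pc2: +4 =112
r25=11001 pc3: +8 =120
r26=11010 pc3: +8 =128
r27=11011 pc4: +16 =144
r28=11100 pc3: +8 =152
r29=11101 pc4: +16 =168
r30=11110 pc4: +16 =184
r31=11111 pc5: +32 =216
r32=100000 pc1: +2 =218
r33=100001 pc2: +4 =222
r34=100010 pc2: +4 =226
r35=100011 pc3: +8 =234
r36=100100 pc2: +4 =238
r37=100101 pc3: +8 =246
r38=100110 pc3: +8 =254
r39=100111 pc4: +16 =270
r40=101000 pc2: +4 =274
r41=101001 pc3: +8 =282
r42=101010 pc3: +8 =290
r43=101011 pc4: +16 =306
r44=101100 pc3: +8 =314
r45=101101 pc4: +16 =330
r46=101110 pc4: +16 =346
r47=101111 pc5: +32 =378
r48=110000 pc2: +4 =382
r49=110001 pc3: +8 =390
r50=110010 pc3: +8 =398
r51=110011 pc4: +16 =414
r52=110100 pc3: +8 =422
r53=110101 pc4: +16 =438
r54=110110 pc4: +16 =454
r55=110111 pc5: +32 =486
r56=111000 pc3: +8 =494
r57=111001 pc4: +16 =510
r58=111010 pc4: +16 =526
r59=111011 pc5: +32 =558
r60=111100 pc4: +16 =574
r61=111101 pc5: +32 =606
r62=111110 pc5: +32 =638
r63=111111 pc6: +64 =702
r64=1000000 pc1: +2 =704
r65=1000001 pc2: +4 =708
r66=1000010 pc2: +4 =712
r67=1000011 pc3: +8 =720
r68=1000100 pc2: +4 =724
r69=1000101 pc3: +8 =732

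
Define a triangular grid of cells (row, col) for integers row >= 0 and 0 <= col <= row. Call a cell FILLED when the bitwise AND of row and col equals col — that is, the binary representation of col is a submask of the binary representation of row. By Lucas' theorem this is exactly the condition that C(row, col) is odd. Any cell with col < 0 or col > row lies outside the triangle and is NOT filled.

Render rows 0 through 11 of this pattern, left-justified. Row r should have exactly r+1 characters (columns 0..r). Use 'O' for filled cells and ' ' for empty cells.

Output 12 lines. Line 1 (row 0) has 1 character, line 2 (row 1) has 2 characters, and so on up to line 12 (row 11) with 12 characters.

r0=0: O
r1=1: OO
r2=10: O O
r3=11: OOOO
r4=100: O   O
r5=101: OO  OO
r6=110: O O O O
r7=111: OOOOOOOO
r8=1000: O       O
r9=1001: OO      OO
r10=1010: O O     O O
r11=1011: OOOO    OOOO

Answer: O
OO
O O
OOOO
O   O
OO  OO
O O O O
OOOOOOOO
O       O
OO      OO
O O     O O
OOOO    OOOO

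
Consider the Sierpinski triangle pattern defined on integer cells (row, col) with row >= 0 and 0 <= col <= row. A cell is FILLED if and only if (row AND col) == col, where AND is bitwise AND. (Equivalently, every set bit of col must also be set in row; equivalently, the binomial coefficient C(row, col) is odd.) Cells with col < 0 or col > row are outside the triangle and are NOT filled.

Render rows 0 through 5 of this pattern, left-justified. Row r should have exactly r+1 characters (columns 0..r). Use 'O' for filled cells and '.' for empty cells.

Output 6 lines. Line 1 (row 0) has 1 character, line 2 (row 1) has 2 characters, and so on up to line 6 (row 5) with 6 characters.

r0=0: O
r1=1: OO
r2=10: O.O
r3=11: OOOO
r4=100: O...O
r5=101: OO..OO

Answer: O
OO
O.O
OOOO
O...O
OO..OO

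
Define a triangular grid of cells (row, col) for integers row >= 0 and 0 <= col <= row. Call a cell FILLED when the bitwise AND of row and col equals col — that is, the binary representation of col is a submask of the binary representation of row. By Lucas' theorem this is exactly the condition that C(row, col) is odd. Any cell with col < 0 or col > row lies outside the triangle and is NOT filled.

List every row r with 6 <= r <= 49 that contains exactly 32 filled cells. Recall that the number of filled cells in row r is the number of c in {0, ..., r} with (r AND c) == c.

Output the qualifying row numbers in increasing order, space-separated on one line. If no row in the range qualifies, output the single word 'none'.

Row r has 2^popcount(r) filled cells, so we need popcount(r) = log2(32) = 5.
Scan r = 6..49 and keep those with exactly 5 one-bits:
r=6=110 popcount=2 -> skip
r=7=111 popcount=3 -> skip
r=8=1000 popcount=1 -> skip
r=9=1001 popcount=2 -> skip
r=10=1010 popcount=2 -> skip
r=11=1011 popcount=3 -> skip
r=12=1100 popcount=2 -> skip
r=13=1101 popcount=3 -> skip
r=14=1110 popcount=3 -> skip
r=15=1111 popcount=4 -> skip
r=16=10000 popcount=1 -> skip
r=17=10001 popcount=2 -> skip
r=18=10010 popcount=2 -> skip
r=19=10011 popcount=3 -> skip
r=20=10100 popcount=2 -> skip
r=21=10101 popcount=3 -> skip
r=22=10110 popcount=3 -> skip
r=23=10111 popcount=4 -> skip
r=24=11000 popcount=2 -> skip
r=25=11001 popcount=3 -> skip
r=26=11010 popcount=3 -> skip
r=27=11011 popcount=4 -> skip
r=28=11100 popcount=3 -> skip
r=29=11101 popcount=4 -> skip
r=30=11110 popcount=4 -> skip
r=31=11111 popcount=5 -> KEEP
r=32=100000 popcount=1 -> skip
r=33=100001 popcount=2 -> skip
r=34=100010 popcount=2 -> skip
r=35=100011 popcount=3 -> skip
r=36=100100 popcount=2 -> skip
r=37=100101 popcount=3 -> skip
r=38=100110 popcount=3 -> skip
r=39=100111 popcount=4 -> skip
r=40=101000 popcount=2 -> skip
r=41=101001 popcount=3 -> skip
r=42=101010 popcount=3 -> skip
r=43=101011 popcount=4 -> skip
r=44=101100 popcount=3 -> skip
r=45=101101 popcount=4 -> skip
r=46=101110 popcount=4 -> skip
r=47=101111 popcount=5 -> KEEP
r=48=110000 popcount=2 -> skip
r=49=110001 popcount=3 -> skip
Kept rows: 31 47

Answer: 31 47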